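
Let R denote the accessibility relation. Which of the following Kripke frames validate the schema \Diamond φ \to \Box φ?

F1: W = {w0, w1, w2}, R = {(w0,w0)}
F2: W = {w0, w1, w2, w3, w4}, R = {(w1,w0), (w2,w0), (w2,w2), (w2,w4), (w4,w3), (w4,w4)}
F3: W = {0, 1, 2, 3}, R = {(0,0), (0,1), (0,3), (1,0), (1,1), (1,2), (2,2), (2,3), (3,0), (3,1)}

F1

The schema corresponds to partial functionality: \forall x \forall y \forall z (Rxy \wedge Rxz \to y = z).
F1: ✓.
F2: fails — w2 sees both w0 and w2.
F3: fails — 0 sees both 0 and 1.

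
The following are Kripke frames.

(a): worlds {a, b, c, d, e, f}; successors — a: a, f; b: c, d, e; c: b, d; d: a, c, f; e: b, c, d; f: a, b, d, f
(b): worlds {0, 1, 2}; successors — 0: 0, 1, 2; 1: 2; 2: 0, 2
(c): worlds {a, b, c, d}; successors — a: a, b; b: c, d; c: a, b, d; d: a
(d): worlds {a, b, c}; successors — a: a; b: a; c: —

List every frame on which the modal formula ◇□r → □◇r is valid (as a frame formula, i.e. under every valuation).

(b), (d)

Frame correspondent (Sahlqvist): ∀x ∀y ∀z (Rxy ∧ Rxz → ∃w (Ryw ∧ Rzw)) — i.e. convergence.
(a): fails — Rbc and Rbd but c and d have no common successor.
(b): satisfies the condition.
(c): fails — Rab and Raa but b and a have no common successor.
(d): satisfies the condition.
Valid on: (b), (d).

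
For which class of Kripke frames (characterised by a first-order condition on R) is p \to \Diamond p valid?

reflexivity

This is frame-equivalent to □p → p (substitute ¬p for p and contrapose).
Suppose □p→p is valid. At any x set V(p)={w : Rxw}. Then □p holds at x, so p holds at x, i.e. Rxx.
The converse is a direct semantic check.
Frame condition: \forall x Rxx.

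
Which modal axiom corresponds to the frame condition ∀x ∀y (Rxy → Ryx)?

p → □◇p

This is symmetry; the standard corresponding axiom is B: p → □◇p.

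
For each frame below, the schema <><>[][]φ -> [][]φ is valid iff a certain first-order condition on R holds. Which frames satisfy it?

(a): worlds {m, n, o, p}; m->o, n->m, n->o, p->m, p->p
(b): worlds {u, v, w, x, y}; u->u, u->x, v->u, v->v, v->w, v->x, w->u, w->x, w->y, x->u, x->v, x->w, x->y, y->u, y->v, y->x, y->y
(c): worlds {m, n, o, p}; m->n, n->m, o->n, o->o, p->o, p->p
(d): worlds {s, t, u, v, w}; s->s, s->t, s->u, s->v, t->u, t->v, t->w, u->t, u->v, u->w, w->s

(b)

This is the axiom for a generalized confluence (Geach) condition; its first-order frame correspondent is forall x forall y forall z ((x R^2 y & x R^2 z) -> exists w (y R^2 w & z = w)).
(a): fails — nR²o, nR²o but no w with oR²w and o=w.
(b): holds.
(c): fails — oR²m, oR²n but no w with mR²w and n=w.
(d): fails — sR²t, sR²u but no w* with tR²w* and u=w*.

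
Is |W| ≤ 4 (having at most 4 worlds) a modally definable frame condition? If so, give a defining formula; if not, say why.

Not modally definable

Any modally definable frame class is closed under disjoint unions.
Any modal formula valid on each of 5 disjoint one-world frames is valid on their disjoint union (validity is preserved under disjoint unions). Each one-world frame has |W|=1≤4, but the union has |W|=5.
So no modal formula (or set of formulas) defines exactly the |W|≤4 frames.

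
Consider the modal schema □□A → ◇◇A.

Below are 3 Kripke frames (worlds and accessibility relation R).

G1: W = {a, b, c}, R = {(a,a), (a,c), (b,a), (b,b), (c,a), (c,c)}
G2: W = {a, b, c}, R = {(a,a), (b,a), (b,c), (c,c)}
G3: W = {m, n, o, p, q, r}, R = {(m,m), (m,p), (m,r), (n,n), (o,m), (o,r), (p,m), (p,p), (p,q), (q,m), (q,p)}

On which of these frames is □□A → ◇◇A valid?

Frame correspondent (Sahlqvist): ∀x ∃w (xR²w ∧ xR²w) — i.e. a generalized confluence (Geach) condition.
G1: satisfies the condition.
G2: satisfies the condition.
G3: fails — at r but no w with rR²w and rR²w.
Valid on: G1, G2.

G1, G2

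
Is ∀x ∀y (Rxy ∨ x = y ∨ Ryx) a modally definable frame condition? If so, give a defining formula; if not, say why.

Any modally definable frame class is closed under disjoint unions.
Take 3 disjoint single-world reflexive frames: each is trivially connected, but their disjoint union has 3 worlds with no edge between distinct components, so it is not connected.
So no modal formula (or set of formulas) defines exactly the connected frames.

No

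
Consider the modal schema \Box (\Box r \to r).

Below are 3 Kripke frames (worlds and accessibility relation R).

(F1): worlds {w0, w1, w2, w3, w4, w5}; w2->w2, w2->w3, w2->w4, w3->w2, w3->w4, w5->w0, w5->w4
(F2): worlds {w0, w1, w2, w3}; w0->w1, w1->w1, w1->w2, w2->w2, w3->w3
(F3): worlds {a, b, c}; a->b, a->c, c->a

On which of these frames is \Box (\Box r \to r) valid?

(F2)

The schema corresponds to shift-reflexivity: \forall x \forall y (Rxy \to Ryy).
(F1): fails — Rw2w4 but not Rw4w4.
(F2): satisfies the condition.
(F3): fails — Rac but not Rcc.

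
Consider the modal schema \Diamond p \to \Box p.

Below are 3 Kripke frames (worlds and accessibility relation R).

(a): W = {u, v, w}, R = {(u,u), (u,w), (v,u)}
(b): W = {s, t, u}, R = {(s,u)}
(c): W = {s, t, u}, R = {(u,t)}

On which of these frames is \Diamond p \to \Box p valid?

(b), (c)

The schema corresponds to partial functionality: \forall x \forall y \forall z (Rxy \wedge Rxz \to y = z).
(a): fails — u sees both u and w.
(b): holds.
(c): holds.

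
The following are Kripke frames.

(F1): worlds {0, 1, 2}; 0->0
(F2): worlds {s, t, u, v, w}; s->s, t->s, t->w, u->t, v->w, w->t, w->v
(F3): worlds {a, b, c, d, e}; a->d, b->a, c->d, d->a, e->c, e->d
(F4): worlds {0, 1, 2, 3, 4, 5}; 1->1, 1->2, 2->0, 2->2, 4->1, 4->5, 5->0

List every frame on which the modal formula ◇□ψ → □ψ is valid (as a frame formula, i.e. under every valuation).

(F1)

Frame correspondent (Sahlqvist): ∀x ∀y ∀z (Rxy ∧ Rxz → Ryz) — i.e. the Euclidean property.
(F1): satisfies the condition.
(F2): fails — Rts and Rtw but not Rsw.
(F3): fails — Rad and Rad but not Rdd.
(F4): fails — R12 and R11 but not R21.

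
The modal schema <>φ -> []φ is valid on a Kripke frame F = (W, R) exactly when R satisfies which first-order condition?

Partial functionality

Suppose ◇φ→□φ is valid. Take Rxy, Rxz and set V(φ)={y}. Then ◇φ at x, so □φ at x, so φ at z, i.e. z=y.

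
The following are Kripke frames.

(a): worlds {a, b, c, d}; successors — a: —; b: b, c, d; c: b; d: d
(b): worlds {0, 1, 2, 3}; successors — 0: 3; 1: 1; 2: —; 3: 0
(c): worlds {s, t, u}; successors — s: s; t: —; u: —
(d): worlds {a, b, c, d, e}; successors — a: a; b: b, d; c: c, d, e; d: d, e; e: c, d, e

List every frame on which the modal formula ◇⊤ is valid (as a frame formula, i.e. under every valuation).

(d)

The schema corresponds to seriality: ∀x ∃y Rxy.
(a): fails — world a has no successor.
(b): fails — world 2 has no successor.
(c): fails — world t has no successor.
(d): ✓.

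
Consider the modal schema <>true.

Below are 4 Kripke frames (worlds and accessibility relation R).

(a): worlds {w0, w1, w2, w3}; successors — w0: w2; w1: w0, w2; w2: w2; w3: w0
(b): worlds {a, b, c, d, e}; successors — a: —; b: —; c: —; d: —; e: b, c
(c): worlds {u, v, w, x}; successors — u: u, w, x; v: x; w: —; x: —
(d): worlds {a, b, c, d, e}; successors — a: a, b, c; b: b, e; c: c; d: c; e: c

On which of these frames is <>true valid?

(a), (d)

Frame correspondent (Sahlqvist): forall x exists y Rxy — i.e. seriality.
(a): condition met.
(b): fails — world a has no successor.
(c): fails — world w has no successor.
(d): condition met.
Valid on: (a), (d).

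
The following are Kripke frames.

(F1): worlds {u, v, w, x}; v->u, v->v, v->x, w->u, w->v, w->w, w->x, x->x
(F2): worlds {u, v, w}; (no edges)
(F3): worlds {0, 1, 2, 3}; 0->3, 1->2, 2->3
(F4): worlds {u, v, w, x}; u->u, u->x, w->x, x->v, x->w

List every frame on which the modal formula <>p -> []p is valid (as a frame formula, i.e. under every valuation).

The schema corresponds to partial functionality: forall x forall y forall z (Rxy & Rxz -> y = z).
(F1): fails — v sees both u and v.
(F2): satisfies the condition.
(F3): satisfies the condition.
(F4): fails — u sees both u and x.

(F2), (F3)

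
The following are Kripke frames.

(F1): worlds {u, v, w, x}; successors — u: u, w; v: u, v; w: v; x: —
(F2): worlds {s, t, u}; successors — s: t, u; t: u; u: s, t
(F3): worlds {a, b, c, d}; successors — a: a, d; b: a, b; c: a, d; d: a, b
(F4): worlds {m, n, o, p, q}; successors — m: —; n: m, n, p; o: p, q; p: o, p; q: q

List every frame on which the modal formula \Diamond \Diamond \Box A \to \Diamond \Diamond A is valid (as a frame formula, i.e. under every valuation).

Frame correspondent (Sahlqvist): \forall x \forall y (x R^2 y \to \exists w (yRw \wedge x R^2 w)) — i.e. a generalized confluence (Geach) condition.
(F1): holds.
(F2): fails — tR²t but no w with tRw and tR²w.
(F3): holds.
(F4): fails — nR²m but no w with mRw and nR²w.
Valid on: (F1), (F3).

(F1), (F3)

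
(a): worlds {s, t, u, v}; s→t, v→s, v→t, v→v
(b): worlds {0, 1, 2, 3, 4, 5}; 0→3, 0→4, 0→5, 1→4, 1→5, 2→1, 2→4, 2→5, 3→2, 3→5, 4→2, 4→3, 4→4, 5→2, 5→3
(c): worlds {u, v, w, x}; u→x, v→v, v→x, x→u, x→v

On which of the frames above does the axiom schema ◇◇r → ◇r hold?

(a)

This is the axiom for transitivity; its first-order frame correspondent is ∀x ∀y ∀z (Rxy ∧ Ryz → Rxz).
(a): satisfies the condition.
(b): fails — R32 and R21 but not R31.
(c): fails — Rxu and Rux but not Rxx.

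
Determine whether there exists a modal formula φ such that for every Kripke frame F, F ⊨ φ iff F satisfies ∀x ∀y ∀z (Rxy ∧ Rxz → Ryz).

This is a Sahlqvist condition; the 5 axiom ◇q → □◇q defines it.

Yes, by ◇q → □◇q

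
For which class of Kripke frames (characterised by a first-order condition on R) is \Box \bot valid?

□⊥ is valid iff no world has any successor (otherwise □⊥ fails at any world with one).

emptiness of R: \forall x \forall y \neg Rxy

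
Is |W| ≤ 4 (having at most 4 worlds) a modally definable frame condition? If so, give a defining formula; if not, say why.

Not definable by any modal formula

Modal frame validity is preserved under disjoint unions.
Any modal formula valid on each of 5 disjoint one-world frames is valid on their disjoint union (validity is preserved under disjoint unions). Each one-world frame has |W|=1≤4, but the union has |W|=5.
So the class is not modally definable.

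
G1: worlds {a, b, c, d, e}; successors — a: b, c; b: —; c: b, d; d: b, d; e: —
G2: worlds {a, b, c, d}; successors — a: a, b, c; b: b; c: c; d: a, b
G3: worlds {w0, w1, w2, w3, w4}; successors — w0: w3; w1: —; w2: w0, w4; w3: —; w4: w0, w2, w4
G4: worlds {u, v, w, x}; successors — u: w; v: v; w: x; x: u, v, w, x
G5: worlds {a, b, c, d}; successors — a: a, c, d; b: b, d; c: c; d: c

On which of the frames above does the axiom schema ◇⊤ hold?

This is the axiom for seriality; its first-order frame correspondent is ∀x ∃y Rxy.
G1: fails — world b has no successor.
G2: ✓.
G3: fails — world w1 has no successor.
G4: ✓.
G5: ✓.
Valid on: G2, G4, G5.

G2, G4, G5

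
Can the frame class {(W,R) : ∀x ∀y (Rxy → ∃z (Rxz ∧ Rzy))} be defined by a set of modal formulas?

Yes: it is density, defined by the C4 schema □□q → □q.
Suppose □□q→□q is valid. Take Rxy and set V(q)={w : xR²w}. Then □□q at x, so □q at x, so q at y, i.e. ∃z(Rxz∧Rzy).

Yes, by □□q → □q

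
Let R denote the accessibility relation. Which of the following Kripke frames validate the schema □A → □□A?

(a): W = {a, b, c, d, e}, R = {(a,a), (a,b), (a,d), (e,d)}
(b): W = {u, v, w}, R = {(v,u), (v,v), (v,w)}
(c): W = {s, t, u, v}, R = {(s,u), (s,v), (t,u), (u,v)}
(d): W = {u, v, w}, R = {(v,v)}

(a), (b), (d)

Frame correspondent (Sahlqvist): ∀x ∀y ∀z (Rxy ∧ Ryz → Rxz) — i.e. transitivity.
(a): holds.
(b): holds.
(c): fails — Rtu and Ruv but not Rtv.
(d): holds.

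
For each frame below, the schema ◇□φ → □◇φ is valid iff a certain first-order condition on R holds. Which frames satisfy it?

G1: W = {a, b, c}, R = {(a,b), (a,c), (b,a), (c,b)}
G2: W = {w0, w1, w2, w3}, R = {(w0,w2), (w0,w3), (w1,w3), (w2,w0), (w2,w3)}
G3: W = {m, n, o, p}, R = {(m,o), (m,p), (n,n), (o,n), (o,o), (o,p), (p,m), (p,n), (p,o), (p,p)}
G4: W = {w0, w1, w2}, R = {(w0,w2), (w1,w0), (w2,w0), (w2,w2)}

The schema corresponds to convergence: ∀x ∀y ∀z (Rxy ∧ Rxz → ∃w (Ryw ∧ Rzw)).
G1: fails — Rac and Rab but c and b have no common successor.
G2: fails — Rw0w2 and Rw0w3 but w2 and w3 have no common successor.
G3: fails — Rpm and Rpn but m and n have no common successor.
G4: condition met.
Valid on: G4.

G4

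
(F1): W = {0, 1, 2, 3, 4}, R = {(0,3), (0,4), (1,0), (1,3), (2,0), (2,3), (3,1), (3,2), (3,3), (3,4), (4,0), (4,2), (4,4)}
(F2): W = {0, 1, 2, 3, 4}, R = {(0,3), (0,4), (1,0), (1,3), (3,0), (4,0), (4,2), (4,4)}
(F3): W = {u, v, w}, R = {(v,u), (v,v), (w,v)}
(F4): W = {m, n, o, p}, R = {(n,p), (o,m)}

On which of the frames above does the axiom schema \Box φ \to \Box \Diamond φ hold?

(F1)

Frame correspondent (Sahlqvist): \forall x \forall z (xRz \to \exists w (xRw \wedge zRw)) — i.e. a generalized confluence (Geach) condition.
(F1): ✓.
(F2): fails — 0R3 but no w with 0Rw and 3Rw.
(F3): fails — vRu but no t with vRt and uRt.
(F4): fails — nRp but no w with nRw and pRw.
Valid on: (F1).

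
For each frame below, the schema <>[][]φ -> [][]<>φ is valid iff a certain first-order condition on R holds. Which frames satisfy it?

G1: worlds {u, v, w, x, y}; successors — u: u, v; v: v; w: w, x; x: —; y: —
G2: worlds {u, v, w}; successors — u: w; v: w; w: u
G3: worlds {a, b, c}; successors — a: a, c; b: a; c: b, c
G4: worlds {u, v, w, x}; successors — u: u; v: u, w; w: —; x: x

G2, G3

Frame correspondent (Sahlqvist): forall x forall y forall z ((xRy & x R^2 z) -> exists w (y R^2 w & zRw)) — i.e. a generalized confluence (Geach) condition.
G1: fails — wRw, wR²x but no t with wR²t and xRt.
G2: holds.
G3: holds.
G4: fails — vRw, vR²u but no t with wR²t and uRt.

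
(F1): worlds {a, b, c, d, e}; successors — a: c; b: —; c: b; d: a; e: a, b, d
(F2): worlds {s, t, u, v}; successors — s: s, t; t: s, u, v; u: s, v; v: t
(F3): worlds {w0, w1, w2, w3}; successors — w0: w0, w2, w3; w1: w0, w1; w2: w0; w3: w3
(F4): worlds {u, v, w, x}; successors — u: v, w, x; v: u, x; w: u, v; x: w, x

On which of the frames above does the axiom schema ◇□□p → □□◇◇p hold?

This is the axiom for a generalized confluence (Geach) condition; its first-order frame correspondent is ∀x ∀y ∀z ((xRy ∧ xR²z) → ∃w (yR²w ∧ zR²w)).
(F1): fails — aRc, aR²b but no w with cR²w and bR²w.
(F2): holds.
(F3): holds.
(F4): holds.
Valid on: (F2), (F3), (F4).

(F2), (F3), (F4)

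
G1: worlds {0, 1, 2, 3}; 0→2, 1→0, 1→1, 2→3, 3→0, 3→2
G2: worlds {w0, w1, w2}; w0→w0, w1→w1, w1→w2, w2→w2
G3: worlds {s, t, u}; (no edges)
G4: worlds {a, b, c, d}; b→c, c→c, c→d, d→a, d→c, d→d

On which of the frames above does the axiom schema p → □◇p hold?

The schema corresponds to symmetry: ∀x ∀y (Rxy → Ryx).
G1: fails — R10 but not R01.
G2: fails — Rw1w2 but not Rw2w1.
G3: satisfies the condition.
G4: fails — Rbc but not Rcb.

G3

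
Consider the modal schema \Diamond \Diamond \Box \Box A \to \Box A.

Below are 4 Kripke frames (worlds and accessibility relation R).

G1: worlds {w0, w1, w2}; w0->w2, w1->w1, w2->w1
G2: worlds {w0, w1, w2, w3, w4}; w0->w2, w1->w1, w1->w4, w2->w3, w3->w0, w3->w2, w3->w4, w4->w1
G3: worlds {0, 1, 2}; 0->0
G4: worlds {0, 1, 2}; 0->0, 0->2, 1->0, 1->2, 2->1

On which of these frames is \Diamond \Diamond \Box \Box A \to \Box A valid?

Frame correspondent (Sahlqvist): \forall x \forall y \forall z ((x R^2 y \wedge xRz) \to \exists w (y R^2 w \wedge z = w)) — i.e. a generalized confluence (Geach) condition.
G1: fails — w0R²w1, w0Rw2 but no w with w1R²w and w2=w.
G2: fails — w2R²w2, w2Rw3 but no w with w2R²w and w3=w.
G3: ✓.
G4: fails — 2R²2, 2R1 but no w with 2R²w and 1=w.
Valid on: G3.

G3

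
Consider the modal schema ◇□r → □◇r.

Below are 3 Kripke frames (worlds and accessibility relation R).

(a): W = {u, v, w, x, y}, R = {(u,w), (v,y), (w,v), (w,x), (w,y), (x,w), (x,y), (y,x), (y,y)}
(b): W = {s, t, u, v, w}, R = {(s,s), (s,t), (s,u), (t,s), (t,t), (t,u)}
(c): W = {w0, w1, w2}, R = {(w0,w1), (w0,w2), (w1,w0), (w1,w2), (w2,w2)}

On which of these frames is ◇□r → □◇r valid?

Frame correspondent (Sahlqvist): ∀x ∀y ∀z (Rxy ∧ Rxz → ∃w (Ryw ∧ Rzw)) — i.e. convergence.
(a): condition met.
(b): fails — Rsu and Rsu but u and u have no common successor.
(c): condition met.

(a), (c)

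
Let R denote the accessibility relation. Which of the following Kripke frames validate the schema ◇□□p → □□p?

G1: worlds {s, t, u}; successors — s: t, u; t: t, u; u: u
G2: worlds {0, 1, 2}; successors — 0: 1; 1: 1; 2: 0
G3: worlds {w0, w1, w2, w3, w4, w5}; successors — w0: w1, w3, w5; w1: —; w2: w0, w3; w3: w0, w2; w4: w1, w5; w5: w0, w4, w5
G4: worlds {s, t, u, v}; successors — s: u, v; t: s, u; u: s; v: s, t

G2

This is the axiom for a generalized confluence (Geach) condition; its first-order frame correspondent is ∀x ∀y ∀z ((xRy ∧ xR²z) → ∃w (yR²w ∧ z = w)).
G1: fails — sRu, sR²t but no w with uR²w and t=w.
G2: ✓.
G3: fails — w0Rw1, w0R²w0 but no w with w1R²w and w0=w.
G4: fails — sRu, sR²s but no w with uR²w and s=w.
Valid on: G2.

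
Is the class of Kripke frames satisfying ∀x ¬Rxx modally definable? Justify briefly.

Not modally definable

Any modally definable frame class is closed under surjective bounded morphisms.
The 4-cycle (worlds s,t,u,v with s→t→u→v→s) is irreflexive, and the map sending every world to a single reflexive point • is a surjective bounded morphism (forth: every edge maps to (•,•); back: every world has a successor). So any modal formula valid on the 4-cycle is also valid on the reflexive point, which is not irreflexive.
Hence irreflexivity is not modally definable.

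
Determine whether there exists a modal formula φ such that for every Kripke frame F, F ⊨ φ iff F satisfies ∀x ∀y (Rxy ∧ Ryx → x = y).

Not definable by any modal formula

Any modally definable frame class is closed under surjective bounded morphisms.
The 8-cycle (worlds s,t,u,v,w,x,y,z with s→t→u→v→w→x→y→z→s) is antisymmetric. Sending even-indexed worlds to a and odd-indexed worlds to b is a surjective bounded morphism onto the two-world frame with a↔b, which is not antisymmetric.
So no modal formula (or set of formulas) defines exactly the antisymmetric frames.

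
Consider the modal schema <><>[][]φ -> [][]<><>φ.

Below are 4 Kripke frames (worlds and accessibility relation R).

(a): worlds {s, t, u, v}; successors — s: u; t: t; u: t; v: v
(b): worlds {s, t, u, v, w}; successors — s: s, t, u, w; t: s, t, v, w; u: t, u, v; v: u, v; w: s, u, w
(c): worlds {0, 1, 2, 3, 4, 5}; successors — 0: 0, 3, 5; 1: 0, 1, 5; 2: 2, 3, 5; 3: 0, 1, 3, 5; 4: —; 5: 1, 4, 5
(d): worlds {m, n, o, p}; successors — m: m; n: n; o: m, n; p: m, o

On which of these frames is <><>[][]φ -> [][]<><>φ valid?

Frame correspondent (Sahlqvist): forall x forall y forall z ((x R^2 y & x R^2 z) -> exists w (y R^2 w & z R^2 w)) — i.e. a generalized confluence (Geach) condition.
(a): condition met.
(b): condition met.
(c): fails — 0R²0, 0R²4 but no w with 0R²w and 4R²w.
(d): fails — oR²m, oR²n but no w with mR²w and nR²w.
Valid on: (a), (b).

(a), (b)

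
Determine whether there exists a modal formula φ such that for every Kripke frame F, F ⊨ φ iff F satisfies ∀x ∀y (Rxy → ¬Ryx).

Any modally definable frame class is closed under surjective bounded morphisms.
The 3-cycle (worlds a,b,c with a→b→c→a) is asymmetric. Mapping every world to a single reflexive point • is a surjective bounded morphism, and the reflexive point is not asymmetric (R•• but asymmetry requires ¬R••).
So the class is not modally definable.

Not modally definable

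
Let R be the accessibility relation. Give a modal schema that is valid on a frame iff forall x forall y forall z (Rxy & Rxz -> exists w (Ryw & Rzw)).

◇□s → □◇s

The condition is convergence. The .2 schema ◇□s → □◇s defines it.
Suppose ◇□s→□◇s is valid. Take Rxy, Rxz and set V(s)={w : Ryw}. Then □s at y so ◇□s at x, so □◇s at x, so ◇s at z, giving w with Rzw and Ryw.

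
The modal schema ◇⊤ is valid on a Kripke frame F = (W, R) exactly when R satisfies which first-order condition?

seriality

◇⊤ holds at w iff w has a successor, so frame-validity of ◇⊤ is exactly seriality. Equivalently via □p → ◇p:
Suppose □p→◇p is valid. At any x set V(p)=W. Then □p at x, so ◇p at x, so x has a successor.
Conversely, any frame satisfying ∀x ∃y Rxy validates the schema.
Frame condition: ∀x ∃y Rxy.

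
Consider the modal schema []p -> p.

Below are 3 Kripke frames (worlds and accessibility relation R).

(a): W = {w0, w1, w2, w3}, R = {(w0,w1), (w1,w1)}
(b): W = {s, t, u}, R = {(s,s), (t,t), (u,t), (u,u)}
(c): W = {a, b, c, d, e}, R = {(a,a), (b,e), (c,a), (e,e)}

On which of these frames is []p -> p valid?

(b)

The schema corresponds to reflexivity: forall x Rxx.
(a): fails — world w0 does not see itself.
(b): satisfies the condition.
(c): fails — world b does not see itself.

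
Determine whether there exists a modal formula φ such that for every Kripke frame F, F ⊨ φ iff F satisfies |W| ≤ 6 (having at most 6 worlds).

Not modally definable

Modal frame validity is preserved under disjoint unions.
Any modal formula valid on each of 7 disjoint one-world frames is valid on their disjoint union (validity is preserved under disjoint unions). Each one-world frame has |W|=1≤6, but the union has |W|=7.
So no modal formula (or set of formulas) defines exactly the |W|≤6 frames.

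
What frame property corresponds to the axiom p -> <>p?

Reflexivity

Replacing p by ¬p and contraposing gives the equivalent schema □p → p.
Suppose □p→p is valid. At any x set V(p)={w : Rxw}. Then □p holds at x, so p holds at x, i.e. Rxx.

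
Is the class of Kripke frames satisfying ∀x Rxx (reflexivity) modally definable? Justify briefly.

Yes: it is reflexivity, defined by the T schema □r → r.
Suppose □r→r is valid. At any x set V(r)={w : Rxw}. Then □r holds at x, so r holds at x, i.e. Rxx.

Definable; □r → r defines it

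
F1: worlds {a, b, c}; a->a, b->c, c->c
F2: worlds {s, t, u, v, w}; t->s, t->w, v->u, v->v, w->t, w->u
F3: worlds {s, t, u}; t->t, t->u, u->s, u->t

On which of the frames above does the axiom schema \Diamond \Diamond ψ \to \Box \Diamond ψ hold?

This is the axiom for a generalized confluence (Geach) condition; its first-order frame correspondent is \forall x \forall y \forall z ((x R^2 y \wedge xRz) \to \exists w (y = w \wedge zRw)).
F1: holds.
F2: fails — tR²t, tRs but no w* with t=w* and sRw*.
F3: fails — tR²s, tRt but no w with s=w and tRw.

F1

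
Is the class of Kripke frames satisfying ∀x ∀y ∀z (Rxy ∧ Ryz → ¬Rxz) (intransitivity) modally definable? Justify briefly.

Not modally definable

If a class were modally definable it would be closed under surjective bounded morphisms (Goldblatt–Thomason).
The 7-cycle (worlds w0,w1,w2,w3,w4,w5,w6 with w0→w1→w2→w3→w4→w5→w6→w0) is intransitive. Mapping every world to a single reflexive point • is a surjective bounded morphism; the reflexive point is not intransitive (R••∧R•• but R••).
Hence intransitivity is not modally definable.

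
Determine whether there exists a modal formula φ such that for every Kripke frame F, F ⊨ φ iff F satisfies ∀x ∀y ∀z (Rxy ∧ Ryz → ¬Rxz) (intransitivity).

No

If a class were modally definable it would be closed under surjective bounded morphisms (Goldblatt–Thomason).
The 7-cycle (worlds a,b,c,d,e,f,g with a→b→c→d→e→f→g→a) is intransitive. Mapping every world to a single reflexive point • is a surjective bounded morphism; the reflexive point is not intransitive (R••∧R•• but R••).
Hence intransitivity is not modally definable.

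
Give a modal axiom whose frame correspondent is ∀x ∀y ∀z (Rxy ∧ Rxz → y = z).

The condition is partial functionality. The CD schema ◇r → □r defines it.
Suppose ◇r→□r is valid. Take Rxy, Rxz and set V(r)={y}. Then ◇r at x, so □r at x, so r at z, i.e. z=y.

◇r → □r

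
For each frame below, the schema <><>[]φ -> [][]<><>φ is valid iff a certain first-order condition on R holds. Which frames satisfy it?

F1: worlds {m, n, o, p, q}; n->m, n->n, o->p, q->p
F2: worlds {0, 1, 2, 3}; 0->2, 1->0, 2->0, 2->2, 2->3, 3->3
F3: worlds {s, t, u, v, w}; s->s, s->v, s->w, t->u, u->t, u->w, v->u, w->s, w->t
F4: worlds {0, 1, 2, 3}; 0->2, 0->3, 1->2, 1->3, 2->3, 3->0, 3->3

The schema corresponds to a generalized confluence (Geach) condition: forall x forall y forall z ((x R^2 y & x R^2 z) -> exists w (yRw & z R^2 w)).
F1: fails — nR²m, nR²m but no w with mRw and mR²w.
F2: fails — 0R²0, 0R²3 but no w with 0Rw and 3R²w.
F3: fails — sR²t, sR²t but no w* with tRw* and tR²w*.
F4: condition met.

F4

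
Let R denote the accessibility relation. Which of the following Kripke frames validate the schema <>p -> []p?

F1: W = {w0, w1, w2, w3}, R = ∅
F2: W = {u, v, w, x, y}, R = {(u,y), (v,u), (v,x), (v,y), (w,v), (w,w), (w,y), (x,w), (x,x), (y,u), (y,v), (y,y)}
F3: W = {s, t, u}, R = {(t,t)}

The schema corresponds to partial functionality: forall x forall y forall z (Rxy & Rxz -> y = z).
F1: holds.
F2: fails — v sees both u and x.
F3: holds.

F1, F3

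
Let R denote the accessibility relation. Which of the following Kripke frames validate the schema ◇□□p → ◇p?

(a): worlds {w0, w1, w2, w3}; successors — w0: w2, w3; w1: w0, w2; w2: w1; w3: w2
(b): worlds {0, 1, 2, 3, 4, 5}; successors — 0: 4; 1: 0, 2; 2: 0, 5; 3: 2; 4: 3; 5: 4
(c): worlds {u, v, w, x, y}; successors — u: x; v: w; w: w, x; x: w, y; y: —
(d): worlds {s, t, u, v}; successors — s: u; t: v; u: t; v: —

The schema corresponds to a generalized confluence (Geach) condition: ∀x ∀y (xRy → ∃w (yR²w ∧ xRw)).
(a): fails — w0Rw3 but no w with w3R²w and w0Rw.
(b): fails — 0R4 but no w with 4R²w and 0Rw.
(c): fails — xRy but no t with yR²t and xRt.
(d): fails — sRu but no w with uR²w and sRw.

none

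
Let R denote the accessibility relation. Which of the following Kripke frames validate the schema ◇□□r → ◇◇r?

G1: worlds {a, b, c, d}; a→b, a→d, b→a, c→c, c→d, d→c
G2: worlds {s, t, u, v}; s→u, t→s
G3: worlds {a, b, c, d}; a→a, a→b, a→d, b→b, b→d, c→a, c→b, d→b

Frame correspondent (Sahlqvist): ∀x ∀y (xRy → ∃w (yR²w ∧ xR²w)) — i.e. a generalized confluence (Geach) condition.
G1: fails — aRb but no w with bR²w and aR²w.
G2: fails — sRu but no w with uR²w and sR²w.
G3: holds.
Valid on: G3.

G3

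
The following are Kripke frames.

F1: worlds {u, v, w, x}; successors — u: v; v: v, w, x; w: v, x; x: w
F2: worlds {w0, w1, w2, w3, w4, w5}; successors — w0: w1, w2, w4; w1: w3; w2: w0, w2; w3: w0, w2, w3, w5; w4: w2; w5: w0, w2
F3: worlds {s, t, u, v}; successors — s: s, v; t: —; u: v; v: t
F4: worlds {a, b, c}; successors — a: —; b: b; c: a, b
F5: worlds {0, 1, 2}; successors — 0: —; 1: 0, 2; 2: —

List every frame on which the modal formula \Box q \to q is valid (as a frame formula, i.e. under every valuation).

none

Frame correspondent (Sahlqvist): \forall x Rxx — i.e. reflexivity.
F1: fails — world u does not see itself.
F2: fails — world w0 does not see itself.
F3: fails — world t does not see itself.
F4: fails — world a does not see itself.
F5: fails — world 0 does not see itself.
Valid on no frame.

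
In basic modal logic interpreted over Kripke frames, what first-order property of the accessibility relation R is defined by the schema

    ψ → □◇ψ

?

Symmetry

Suppose ψ→□◇ψ is valid. Take Rxy and set V(ψ)={x}. Then ψ at x, so □◇ψ at x, so ◇ψ at y, so some z with Ryz has ψ; z=x, i.e. Ryx.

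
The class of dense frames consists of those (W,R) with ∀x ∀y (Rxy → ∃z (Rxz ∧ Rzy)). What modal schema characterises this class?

□□r → □r

A defining formula is □□r → □r (the C4 axiom).
Suppose □□r→□r is valid. Take Rxy and set V(r)={w : xR²w}. Then □□r at x, so □r at x, so r at y, i.e. ∃z(Rxz∧Rzy).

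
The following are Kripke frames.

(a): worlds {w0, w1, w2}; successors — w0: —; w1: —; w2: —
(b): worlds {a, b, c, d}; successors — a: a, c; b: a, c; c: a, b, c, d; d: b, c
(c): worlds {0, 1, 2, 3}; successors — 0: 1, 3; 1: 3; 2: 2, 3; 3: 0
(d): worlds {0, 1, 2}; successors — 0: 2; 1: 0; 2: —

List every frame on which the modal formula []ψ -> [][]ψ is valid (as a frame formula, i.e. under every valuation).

This is the axiom for transitivity; its first-order frame correspondent is forall x forall y forall z (Rxy & Ryz -> Rxz).
(a): condition met.
(b): fails — Rbc and Rcd but not Rbd.
(c): fails — R23 and R30 but not R20.
(d): fails — R10 and R02 but not R12.
Valid on: (a).

(a)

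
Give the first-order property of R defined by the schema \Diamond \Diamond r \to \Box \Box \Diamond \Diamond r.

\forall x \forall y \forall z ((x R^2 y \wedge x R^2 z) \to \exists w (y = w \wedge z R^2 w))

This is a Sahlqvist (Geach-type) schema ◇^2□^0r → □^2◇^2r.
Minimal-valuation argument: fix x; take any y with xR^2y and any z with xR^2z. Set V(r) to the set of worlds R-reachable from y in exactly 0 steps. Then □^0r holds at y, so the antecedent holds at x; validity forces ◇^2r at z, giving a w with zR^2w and yR^0w.
First-order correspondent: \forall x \forall y \forall z ((x R^2 y \wedge x R^2 z) \to \exists w (y = w \wedge z R^2 w)).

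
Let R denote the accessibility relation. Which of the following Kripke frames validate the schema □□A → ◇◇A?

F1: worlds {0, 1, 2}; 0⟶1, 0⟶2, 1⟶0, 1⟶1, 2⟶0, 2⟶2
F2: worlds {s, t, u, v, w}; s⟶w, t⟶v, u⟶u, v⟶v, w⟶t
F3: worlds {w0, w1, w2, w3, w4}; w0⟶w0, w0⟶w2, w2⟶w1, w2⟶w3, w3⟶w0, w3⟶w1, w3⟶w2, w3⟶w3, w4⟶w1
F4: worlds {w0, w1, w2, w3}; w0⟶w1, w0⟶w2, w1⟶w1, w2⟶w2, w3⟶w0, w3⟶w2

The schema corresponds to a generalized confluence (Geach) condition: ∀x ∃w (xR²w ∧ xR²w).
F1: holds.
F2: holds.
F3: fails — at w1 but no w with w1R²w and w1R²w.
F4: holds.
Valid on: F1, F2, F4.

F1, F2, F4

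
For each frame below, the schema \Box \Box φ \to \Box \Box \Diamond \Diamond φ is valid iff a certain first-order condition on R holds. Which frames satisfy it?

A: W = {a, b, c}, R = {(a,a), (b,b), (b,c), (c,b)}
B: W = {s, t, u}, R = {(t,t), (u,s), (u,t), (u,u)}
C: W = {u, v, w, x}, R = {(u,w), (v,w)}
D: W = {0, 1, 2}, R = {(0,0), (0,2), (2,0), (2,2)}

Frame correspondent (Sahlqvist): \forall x \forall z (x R^2 z \to \exists w (x R^2 w \wedge z R^2 w)) — i.e. a generalized confluence (Geach) condition.
A: satisfies the condition.
B: fails — uR²s but no w with uR²w and sR²w.
C: satisfies the condition.
D: satisfies the condition.
Valid on: A, C, D.

A, C, D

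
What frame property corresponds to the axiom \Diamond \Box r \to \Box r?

This is a form of the 5 axiom.
Its frame correspondent is the Euclidean property — \forall x \forall y \forall z (Rxy \wedge Rxz \to Ryz).

The Euclidean property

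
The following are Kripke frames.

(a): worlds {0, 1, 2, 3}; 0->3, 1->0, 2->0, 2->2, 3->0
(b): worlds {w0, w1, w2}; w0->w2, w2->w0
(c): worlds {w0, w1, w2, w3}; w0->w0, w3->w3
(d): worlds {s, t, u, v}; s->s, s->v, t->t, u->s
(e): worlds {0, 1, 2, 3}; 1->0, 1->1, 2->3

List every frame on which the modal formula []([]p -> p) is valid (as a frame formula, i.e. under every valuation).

Frame correspondent (Sahlqvist): forall x forall y (Rxy -> Ryy) — i.e. shift-reflexivity.
(a): fails — R10 but not R00.
(b): fails — Rw0w2 but not Rw2w2.
(c): ✓.
(d): fails — Rsv but not Rvv.
(e): fails — R10 but not R00.

(c)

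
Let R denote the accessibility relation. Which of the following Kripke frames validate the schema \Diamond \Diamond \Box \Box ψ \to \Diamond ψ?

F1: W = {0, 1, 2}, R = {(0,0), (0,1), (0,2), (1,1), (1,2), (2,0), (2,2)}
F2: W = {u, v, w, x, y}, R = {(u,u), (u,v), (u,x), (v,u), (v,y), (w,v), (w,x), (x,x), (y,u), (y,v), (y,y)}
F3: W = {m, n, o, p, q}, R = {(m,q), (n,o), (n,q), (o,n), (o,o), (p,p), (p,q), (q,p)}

Frame correspondent (Sahlqvist): \forall x \forall y (x R^2 y \to \exists w (y R^2 w \wedge xRw)) — i.e. a generalized confluence (Geach) condition.
F1: satisfies the condition.
F2: fails — vR²x but no t with xR²t and vRt.
F3: fails — oR²q but no w with qR²w and oRw.

F1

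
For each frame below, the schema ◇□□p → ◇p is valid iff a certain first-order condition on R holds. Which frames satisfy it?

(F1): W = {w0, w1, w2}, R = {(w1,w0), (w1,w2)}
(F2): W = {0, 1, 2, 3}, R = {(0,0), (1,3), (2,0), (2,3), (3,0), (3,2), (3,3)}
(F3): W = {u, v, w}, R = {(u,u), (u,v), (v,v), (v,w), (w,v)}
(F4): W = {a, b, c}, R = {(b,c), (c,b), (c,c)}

(F2), (F3), (F4)

Frame correspondent (Sahlqvist): ∀x ∀y (xRy → ∃w (yR²w ∧ xRw)) — i.e. a generalized confluence (Geach) condition.
(F1): fails — w1Rw0 but no w with w0R²w and w1Rw.
(F2): holds.
(F3): holds.
(F4): holds.
Valid on: (F2), (F3), (F4).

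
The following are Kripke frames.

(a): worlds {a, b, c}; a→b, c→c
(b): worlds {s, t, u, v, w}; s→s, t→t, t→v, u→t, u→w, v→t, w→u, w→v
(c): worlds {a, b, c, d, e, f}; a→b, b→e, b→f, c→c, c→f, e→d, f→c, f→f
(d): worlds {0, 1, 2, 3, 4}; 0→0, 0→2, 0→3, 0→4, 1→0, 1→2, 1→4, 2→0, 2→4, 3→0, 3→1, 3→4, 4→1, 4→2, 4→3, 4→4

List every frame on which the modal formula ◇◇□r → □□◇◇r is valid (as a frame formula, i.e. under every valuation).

The schema corresponds to a generalized confluence (Geach) condition: ∀x ∀y ∀z ((xR²y ∧ xR²z) → ∃w (yRw ∧ zR²w)).
(a): holds.
(b): fails — wR²w, wR²w but no w* with wRw* and wR²w*.
(c): fails — aR²e, aR²e but no w with eRw and eR²w.
(d): holds.
Valid on: (a), (d).

(a), (d)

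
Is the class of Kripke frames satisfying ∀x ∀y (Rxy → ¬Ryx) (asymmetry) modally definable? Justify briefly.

Any modally definable frame class is closed under surjective bounded morphisms.
The 3-cycle (worlds a,b,c with a→b→c→a) is asymmetric. Mapping every world to a single reflexive point • is a surjective bounded morphism, and the reflexive point is not asymmetric (R•• but asymmetry requires ¬R••).
Hence asymmetry is not modally definable.

No — not modally definable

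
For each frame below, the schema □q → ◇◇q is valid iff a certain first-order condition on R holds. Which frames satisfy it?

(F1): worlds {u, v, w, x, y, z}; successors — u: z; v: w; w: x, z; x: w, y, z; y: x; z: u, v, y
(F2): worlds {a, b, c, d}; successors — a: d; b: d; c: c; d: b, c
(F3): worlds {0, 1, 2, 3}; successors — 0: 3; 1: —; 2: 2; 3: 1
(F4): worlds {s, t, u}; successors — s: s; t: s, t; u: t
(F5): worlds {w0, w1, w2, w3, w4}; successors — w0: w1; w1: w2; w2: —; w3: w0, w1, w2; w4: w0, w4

(F4)

This is the axiom for a generalized confluence (Geach) condition; its first-order frame correspondent is ∀x ∃w (xRw ∧ xR²w).
(F1): fails — at u but no t with uRt and uR²t.
(F2): fails — at a but no w with aRw and aR²w.
(F3): fails — at 0 but no w with 0Rw and 0R²w.
(F4): ✓.
(F5): fails — at w0 but no w with w0Rw and w0R²w.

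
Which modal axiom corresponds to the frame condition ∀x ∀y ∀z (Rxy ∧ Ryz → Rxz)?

A defining formula is □ψ → □□ψ (the 4 axiom).

□ψ → □□ψ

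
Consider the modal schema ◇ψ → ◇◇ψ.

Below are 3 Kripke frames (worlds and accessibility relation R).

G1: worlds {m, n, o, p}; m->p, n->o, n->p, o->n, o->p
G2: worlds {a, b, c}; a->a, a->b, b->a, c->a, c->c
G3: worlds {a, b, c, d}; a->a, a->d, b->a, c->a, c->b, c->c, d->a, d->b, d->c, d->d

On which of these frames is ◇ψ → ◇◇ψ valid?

G2, G3

This is the axiom for a generalized confluence (Geach) condition; its first-order frame correspondent is ∀x ∀y (xRy → ∃w (y = w ∧ xR²w)).
G1: fails — mRp but no w with p=w and mR²w.
G2: holds.
G3: holds.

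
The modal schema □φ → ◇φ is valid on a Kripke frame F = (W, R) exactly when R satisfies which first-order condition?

seriality: ∀x ∃y Rxy

This is the D axiom.
Its frame correspondent is seriality — ∀x ∃y Rxy.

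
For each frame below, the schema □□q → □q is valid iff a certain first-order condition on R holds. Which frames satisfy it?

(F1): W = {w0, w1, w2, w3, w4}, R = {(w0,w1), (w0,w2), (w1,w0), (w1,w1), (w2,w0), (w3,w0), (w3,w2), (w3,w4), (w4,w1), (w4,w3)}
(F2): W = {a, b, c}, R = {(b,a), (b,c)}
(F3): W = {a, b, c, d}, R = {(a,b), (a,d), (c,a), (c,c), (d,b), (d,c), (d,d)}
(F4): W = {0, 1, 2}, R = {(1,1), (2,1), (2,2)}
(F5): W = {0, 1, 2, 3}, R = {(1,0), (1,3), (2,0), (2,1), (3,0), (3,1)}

This is the axiom for density; its first-order frame correspondent is ∀x ∀y (Rxy → ∃z (Rxz ∧ Rzy)).
(F1): fails — Rw0w2 but no z with Rw0z and Rzw2.
(F2): fails — Rba but no z with Rbz and Rza.
(F3): holds.
(F4): holds.
(F5): fails — R31 but no z with R3z and Rz1.
Valid on: (F3), (F4).

(F3), (F4)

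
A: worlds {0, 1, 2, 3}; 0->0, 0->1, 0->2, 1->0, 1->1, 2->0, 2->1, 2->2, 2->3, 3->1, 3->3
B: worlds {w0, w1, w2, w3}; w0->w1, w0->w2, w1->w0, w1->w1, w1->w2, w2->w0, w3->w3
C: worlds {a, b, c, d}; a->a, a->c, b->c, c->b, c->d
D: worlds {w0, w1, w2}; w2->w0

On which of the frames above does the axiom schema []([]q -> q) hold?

A

This is the axiom for shift-reflexivity; its first-order frame correspondent is forall x forall y (Rxy -> Ryy).
A: holds.
B: fails — Rw1w2 but not Rw2w2.
C: fails — Rbc but not Rcc.
D: fails — Rw2w0 but not Rw0w0.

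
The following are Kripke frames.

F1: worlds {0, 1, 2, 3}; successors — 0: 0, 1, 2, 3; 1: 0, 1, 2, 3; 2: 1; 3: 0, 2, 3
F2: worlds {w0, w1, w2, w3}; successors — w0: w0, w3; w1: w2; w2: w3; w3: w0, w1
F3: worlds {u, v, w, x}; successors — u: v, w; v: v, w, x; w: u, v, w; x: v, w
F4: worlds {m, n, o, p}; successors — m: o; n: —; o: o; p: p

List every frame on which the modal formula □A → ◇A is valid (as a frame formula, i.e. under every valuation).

F1, F2, F3

Frame correspondent (Sahlqvist): ∀x ∃y Rxy — i.e. seriality.
F1: satisfies the condition.
F2: satisfies the condition.
F3: satisfies the condition.
F4: fails — world n has no successor.
Valid on: F1, F2, F3.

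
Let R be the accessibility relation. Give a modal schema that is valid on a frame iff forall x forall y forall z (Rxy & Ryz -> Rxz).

□p → □□p

A defining formula is □p → □□p (the 4 axiom).
Suppose □p→□□p is valid. Take Rxy, Ryz and set V(p)={w : Rxw}. Then □p at x, so □□p at x, so □p at y, so p at z, i.e. Rxz.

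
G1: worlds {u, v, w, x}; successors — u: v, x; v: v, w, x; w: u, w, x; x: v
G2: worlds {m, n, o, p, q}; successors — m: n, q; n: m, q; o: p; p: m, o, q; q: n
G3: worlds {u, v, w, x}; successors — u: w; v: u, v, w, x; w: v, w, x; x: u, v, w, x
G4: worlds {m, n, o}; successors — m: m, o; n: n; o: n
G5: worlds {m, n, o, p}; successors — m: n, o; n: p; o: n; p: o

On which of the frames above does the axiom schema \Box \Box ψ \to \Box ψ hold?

This is the axiom for density; its first-order frame correspondent is \forall x \forall y (Rxy \to \exists z (Rxz \wedge Rzy)).
G1: holds.
G2: fails — Rop but no z with Roz and Rzp.
G3: holds.
G4: holds.
G5: fails — Ron but no z with Roz and Rzn.

G1, G3, G4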